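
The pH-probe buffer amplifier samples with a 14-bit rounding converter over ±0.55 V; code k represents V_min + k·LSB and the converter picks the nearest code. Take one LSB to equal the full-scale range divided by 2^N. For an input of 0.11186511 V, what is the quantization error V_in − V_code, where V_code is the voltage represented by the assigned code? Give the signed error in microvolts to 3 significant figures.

Full-scale range = 0.55 V − (-0.55 V) = 1.1 V. LSB = 1.1 V / 2^14 ≈ 67.14 µV.
(V_in − V_min)/LSB = (0.11186511 − (-0.55)) × 16384/1.1 = 9858.1800 → nearest code k = 9858.
Reconstructed level: -0.55 + 9858 × 1.1/16384 V = 0.11185302734 V.
V_in − V_code = 0.11186511 − (0.11185302734) = +12.1 µV.

+12.1 µV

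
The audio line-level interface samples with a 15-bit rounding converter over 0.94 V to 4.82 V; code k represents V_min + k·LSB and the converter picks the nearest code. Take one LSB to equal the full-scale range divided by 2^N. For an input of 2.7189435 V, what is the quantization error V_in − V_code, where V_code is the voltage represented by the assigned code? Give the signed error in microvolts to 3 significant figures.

The full-scale span is 4.82 − (0.94) = 3.88 V. LSB = 3.88 V / 2^15 ≈ 118.4 µV.
Position in LSBs: (2.7189435 − (0.94)) × 32768/3.88 = 15023.8197; rounding gives k = 15024.
V_code = V_min + k × range/2^15 = 0.94 + 15024 × 3.88/32768 = 2.7189648438 V.
V_in − V_code = 2.7189435 − (2.7189648438) = −21.3 µV.

−21.3 µV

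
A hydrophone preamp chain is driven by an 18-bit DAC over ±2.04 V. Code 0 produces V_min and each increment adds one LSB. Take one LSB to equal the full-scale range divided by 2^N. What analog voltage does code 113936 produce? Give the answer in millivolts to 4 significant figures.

-266.7 mV

Span: 2.04 V − (-2.04 V) = 4.08 V. LSB = 4.08 V / 2^18.
V_out = V_min + code × LSB = -2.04 V + 113936 × 4.08 V / 262144
      = -2.04 V + 1.77330 V = -0.266704 V.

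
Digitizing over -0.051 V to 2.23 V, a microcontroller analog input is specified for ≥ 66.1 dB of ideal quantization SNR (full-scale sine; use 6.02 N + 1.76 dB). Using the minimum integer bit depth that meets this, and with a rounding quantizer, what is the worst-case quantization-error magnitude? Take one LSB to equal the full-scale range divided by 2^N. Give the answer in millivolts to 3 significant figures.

Full-scale range = 2.23 V − (-0.051 V) = 2.281 V.
N ≥ (66.1 − 1.76)/6.02 = 10.688 → N_min = 11.
One LSB is 2.281 V / 2048 = 1.1138 mV.
|e|_max = LSB/2 = 0.557 mV.

0.557 mV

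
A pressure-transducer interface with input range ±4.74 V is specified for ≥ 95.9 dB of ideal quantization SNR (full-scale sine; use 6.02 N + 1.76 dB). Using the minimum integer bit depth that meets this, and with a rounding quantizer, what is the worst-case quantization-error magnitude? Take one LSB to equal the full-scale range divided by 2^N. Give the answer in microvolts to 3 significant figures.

The full-scale span is 4.74 − (-4.74) = 9.48 V.
Solving 6.02 N ≥ 95.9 − 1.76: N ≥ 15.638. Round up → N = 16.
LSB = 9.48 V ÷ 2^16 = 9.48/65536 V = 144.65 µV.
Half an LSB is 72.3 µV.

72.3 µV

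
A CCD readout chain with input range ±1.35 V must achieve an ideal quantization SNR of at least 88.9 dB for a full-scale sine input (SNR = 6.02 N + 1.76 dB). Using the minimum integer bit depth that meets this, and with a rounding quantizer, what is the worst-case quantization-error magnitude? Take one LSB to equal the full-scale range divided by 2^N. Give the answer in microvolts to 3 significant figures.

41.2 µV

Range = 1.35 − (-1.35) = 2.7 V.
Required N = ⌈(88.9 − 1.76)/6.02⌉ = ⌈14.475⌉ = 15.
LSB = 2.7 V ÷ 2^15 = 2.7/32768 V = 82.397 µV.
|e|_max = LSB/2 = 41.2 µV.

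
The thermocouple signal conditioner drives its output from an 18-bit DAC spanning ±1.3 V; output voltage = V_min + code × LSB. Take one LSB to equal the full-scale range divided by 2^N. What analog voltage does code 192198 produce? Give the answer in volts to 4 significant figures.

0.6063 V

The full-scale span is 1.3 − (-1.3) = 2.6 V. LSB = 2.6 V / 2^18.
Output = V_min + (192198/262144) × range = -1.3 + 0.733177 × 2.6 V
      = -1.3 V + 1.90626 V = 0.606261 V.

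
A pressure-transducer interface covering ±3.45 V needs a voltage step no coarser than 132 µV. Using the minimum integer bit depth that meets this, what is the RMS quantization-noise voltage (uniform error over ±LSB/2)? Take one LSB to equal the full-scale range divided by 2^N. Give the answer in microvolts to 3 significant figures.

30.4 µV

Full-scale range = 3.45 V − (-3.45 V) = 6.9 V.
Levels needed ≥ 6.9/132 µV = 52270. 2^16 = 65536 suffices, so N_min = 16.
Step size = 6.9/65536 V = 105.29 µV.
V_rms = LSB/√12 = 30.4 µV.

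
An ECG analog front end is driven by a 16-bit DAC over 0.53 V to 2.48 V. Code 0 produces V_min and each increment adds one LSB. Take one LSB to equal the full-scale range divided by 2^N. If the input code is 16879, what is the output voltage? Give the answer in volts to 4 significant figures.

1.032 V

The full-scale span is 2.48 − (0.53) = 1.95 V. LSB = 1.95 V / 2^16.
V_out = 0.53 + 16879 × (1.95/65536) V
      = 0.53 + 0.502229 = 1.03223 V.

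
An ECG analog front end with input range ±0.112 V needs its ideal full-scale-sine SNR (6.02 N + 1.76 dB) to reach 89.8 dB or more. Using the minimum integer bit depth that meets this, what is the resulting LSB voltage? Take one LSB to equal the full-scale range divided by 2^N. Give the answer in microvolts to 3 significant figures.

The full-scale span is 0.112 − (-0.112) = 0.224 V.
6.02 N + 1.76 ≥ 89.8 gives N ≥ 14.625, so the minimum integer is 15.
LSB = 0.224 V ÷ 2^15 = 0.224/32768 V = 6.84 µV.

6.84 µV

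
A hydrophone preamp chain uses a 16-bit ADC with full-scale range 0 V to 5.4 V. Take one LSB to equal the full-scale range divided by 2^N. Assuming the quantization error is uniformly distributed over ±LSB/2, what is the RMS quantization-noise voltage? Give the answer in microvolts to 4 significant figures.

Range is 5.4 V.
Step size = 5.4/65536 V = 82.3975 µV.
RMS of a uniform error over width LSB is LSB/√12 = 23.79 µV.

23.79 µV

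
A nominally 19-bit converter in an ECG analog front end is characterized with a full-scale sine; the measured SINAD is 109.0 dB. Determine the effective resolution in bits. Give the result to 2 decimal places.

ENOB = (109.0 − 1.76)/6.02 = 17.8140 bits.

17.81 bits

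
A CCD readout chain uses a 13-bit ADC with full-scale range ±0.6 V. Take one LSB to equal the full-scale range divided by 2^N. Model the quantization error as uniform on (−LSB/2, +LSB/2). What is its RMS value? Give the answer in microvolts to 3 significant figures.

Range = 0.6 − (-0.6) = 1.2 V.
One LSB is 1.2 V / 8192 = 146.48 µV.
σ_q = LSB/√12 = 146.48 µV/3.4641 = 42.3 µV.

42.3 µV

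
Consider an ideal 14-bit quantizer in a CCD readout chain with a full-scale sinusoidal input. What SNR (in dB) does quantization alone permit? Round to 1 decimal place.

86.0 dB

For an ideal N-bit converter with full-scale sine input, SNR = 6.02 N + 1.76 dB. SNR = 6.02 × 14 + 1.76 = 84.28 + 1.76 = 86.04 dB.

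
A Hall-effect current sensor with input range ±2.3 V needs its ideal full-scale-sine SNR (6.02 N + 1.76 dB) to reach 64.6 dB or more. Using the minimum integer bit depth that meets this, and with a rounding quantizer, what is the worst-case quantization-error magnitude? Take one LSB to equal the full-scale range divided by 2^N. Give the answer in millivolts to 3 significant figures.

1.12 mV

Span: 2.3 V − (-2.3 V) = 4.6 V.
Solving 6.02 N ≥ 64.6 − 1.76: N ≥ 10.439. Round up → N = 11.
One LSB is 4.6 V / 2048 = 2.2461 mV.
Half an LSB is 1.12 mV.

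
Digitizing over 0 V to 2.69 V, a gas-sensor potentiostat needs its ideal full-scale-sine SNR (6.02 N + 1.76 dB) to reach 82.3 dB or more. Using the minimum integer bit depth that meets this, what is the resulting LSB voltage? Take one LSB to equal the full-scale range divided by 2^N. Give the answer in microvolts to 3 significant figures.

Span = 2.69 V.
Solving 6.02 N ≥ 82.3 − 1.76: N ≥ 13.379. Round up → N = 14.
One LSB is 2.69 V / 16384 = 164 µV.

164 µV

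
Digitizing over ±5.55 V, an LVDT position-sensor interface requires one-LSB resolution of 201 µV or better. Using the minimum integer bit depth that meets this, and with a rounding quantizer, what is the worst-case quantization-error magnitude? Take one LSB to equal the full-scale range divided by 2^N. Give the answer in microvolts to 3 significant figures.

84.7 µV

Range = 5.55 − (-5.55) = 11.1 V.
Need 2^N ≥ 11.1 V / 201 µV = 55220 → N_min = 16.
LSB = 11.1 V ÷ 2^16 = 11.1/65536 V = 169.37 µV.
|e|_max = LSB/2 = 84.7 µV.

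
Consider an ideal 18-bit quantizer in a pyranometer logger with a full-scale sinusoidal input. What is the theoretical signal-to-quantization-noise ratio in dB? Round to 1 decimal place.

6.02(18) + 1.76 = 108.36 + 1.76 = 110.12 dB.

110.1 dB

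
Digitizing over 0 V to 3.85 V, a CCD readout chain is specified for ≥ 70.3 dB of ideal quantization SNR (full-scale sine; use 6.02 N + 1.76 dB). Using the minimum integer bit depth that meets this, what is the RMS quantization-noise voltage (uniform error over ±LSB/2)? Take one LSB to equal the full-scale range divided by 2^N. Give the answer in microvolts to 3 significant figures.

271 µV

Range is 3.85 V.
Required N = ⌈(70.3 − 1.76)/6.02⌉ = ⌈11.385⌉ = 12.
LSB = 3.85 V / 2^12 = 0.93994 mV.
σ_q = LSB/√12 = 0.93994 mV/3.4641 = 271 µV.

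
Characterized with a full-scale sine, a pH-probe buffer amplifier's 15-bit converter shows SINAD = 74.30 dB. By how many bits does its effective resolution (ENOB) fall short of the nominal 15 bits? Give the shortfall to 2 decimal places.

Effective bits = (74.30 − 1.76)/6.02 = 12.0498.
15 − 12.0498 = 2.95 bits below nominal.

2.95 bits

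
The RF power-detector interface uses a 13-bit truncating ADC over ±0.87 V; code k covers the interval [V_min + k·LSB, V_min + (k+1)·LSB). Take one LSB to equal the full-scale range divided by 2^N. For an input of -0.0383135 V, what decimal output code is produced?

Span: 0.87 V − (-0.87 V) = 1.74 V. LSB = 1.74 V / 2^13 ≈ 212.4 µV.
(V_in − V_min) × 2^13/range = (-0.0383135 − (-0.87)) × 8192/1.74 = 3915.618.
Floor → code = 3915.

3915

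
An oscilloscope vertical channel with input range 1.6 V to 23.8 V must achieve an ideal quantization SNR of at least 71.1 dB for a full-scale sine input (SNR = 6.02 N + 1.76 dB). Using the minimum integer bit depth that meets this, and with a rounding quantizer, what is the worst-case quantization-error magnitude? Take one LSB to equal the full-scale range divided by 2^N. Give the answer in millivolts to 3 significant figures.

Range = 23.8 − (1.6) = 22.2 V.
6.02 N + 1.76 ≥ 71.1 gives N ≥ 11.518, so the minimum integer is 12.
LSB = 22.2 V / 2^12 = 5.4199 mV.
Half an LSB is 2.71 mV.

2.71 mV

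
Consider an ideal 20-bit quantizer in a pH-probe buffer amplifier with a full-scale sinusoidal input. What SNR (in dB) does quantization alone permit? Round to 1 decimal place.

6.02(20) + 1.76 = 120.40 + 1.76 = 122.16 dB.

122.2 dB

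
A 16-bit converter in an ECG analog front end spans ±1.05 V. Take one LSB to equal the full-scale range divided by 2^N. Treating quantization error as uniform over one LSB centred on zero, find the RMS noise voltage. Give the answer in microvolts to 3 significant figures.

Full-scale range = 1.05 V − (-1.05 V) = 2.1 V.
LSB = 2.1 V ÷ 2^16 = 2.1/65536 V = 32.043 µV.
σ_q = LSB/√12 = 32.043 µV/3.4641 = 9.25 µV.

9.25 µV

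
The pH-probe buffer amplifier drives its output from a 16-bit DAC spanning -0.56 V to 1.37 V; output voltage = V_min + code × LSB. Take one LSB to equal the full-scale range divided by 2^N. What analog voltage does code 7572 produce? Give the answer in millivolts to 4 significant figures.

-337.0 mV

Range = 1.37 − (-0.56) = 1.93 V. LSB = 1.93 V / 2^16.
V_out = -0.56 + 7572 × (1.93/65536) V
      = -0.56 V + 0.222991 V = -0.337009 V.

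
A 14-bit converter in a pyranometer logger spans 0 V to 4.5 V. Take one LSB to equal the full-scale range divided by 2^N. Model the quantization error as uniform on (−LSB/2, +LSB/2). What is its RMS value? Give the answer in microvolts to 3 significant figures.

79.3 µV

Span = 4.5 V.
Step size = 4.5/16384 V = 274.66 µV.
For a uniform distribution on [−LSB/2, +LSB/2], V_rms = LSB/√12 = 274.66 µV/3.4641 = 79.3 µV.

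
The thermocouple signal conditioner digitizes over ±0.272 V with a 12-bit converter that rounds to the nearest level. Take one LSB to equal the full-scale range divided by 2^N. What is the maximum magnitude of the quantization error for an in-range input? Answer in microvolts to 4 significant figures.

Range = 0.272 − (-0.272) = 0.544 V.
One LSB is 0.544 V / 4096 = 132.813 µV.
|e|_max = LSB/2 = 66.41 µV.

66.41 µV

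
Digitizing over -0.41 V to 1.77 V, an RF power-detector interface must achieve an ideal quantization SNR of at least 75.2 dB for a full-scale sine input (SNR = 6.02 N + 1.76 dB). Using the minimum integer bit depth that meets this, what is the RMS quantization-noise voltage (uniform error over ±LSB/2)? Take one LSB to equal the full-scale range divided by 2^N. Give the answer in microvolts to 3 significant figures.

The full-scale span is 1.77 − (-0.41) = 2.18 V.
N ≥ (75.2 − 1.76)/6.02 = 12.199 → N_min = 13.
One LSB is 2.18 V / 8192 = 266.11 µV.
σ_q = LSB/√12 = 266.11 µV/3.4641 = 76.8 µV.

76.8 µV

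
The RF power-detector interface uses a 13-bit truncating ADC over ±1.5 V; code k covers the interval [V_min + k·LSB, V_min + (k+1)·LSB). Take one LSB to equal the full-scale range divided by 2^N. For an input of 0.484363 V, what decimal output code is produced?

Range = 1.5 − (-1.5) = 3 V. LSB = 3 V / 2^13 ≈ 366.2 µV.
V_in − V_min = 0.484363 − (-1.5) = 1.984363 V.
Divide by LSB: 1.984363 × 8192/3 = 5418.6339.
Truncating gives code 5418.

5418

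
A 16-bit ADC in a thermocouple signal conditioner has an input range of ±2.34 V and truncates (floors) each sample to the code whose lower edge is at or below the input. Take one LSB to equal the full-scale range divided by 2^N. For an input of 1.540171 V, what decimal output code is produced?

Full-scale range = 2.34 V − (-2.34 V) = 4.68 V. LSB = 4.68 V / 2^16 ≈ 71.41 µV.
(V_in − V_min) × 2^16/range = (1.540171 − (-2.34)) × 65536/4.68 = 54335.660.
Floor → code = 54335.

54335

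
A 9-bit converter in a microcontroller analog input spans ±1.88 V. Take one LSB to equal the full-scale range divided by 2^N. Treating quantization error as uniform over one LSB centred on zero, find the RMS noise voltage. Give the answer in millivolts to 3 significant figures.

2.12 mV

The full-scale span is 1.88 − (-1.88) = 3.76 V.
LSB = 3.76 V / 2^9 = 7.3438 mV.
For a uniform distribution on [−LSB/2, +LSB/2], V_rms = LSB/√12 = 7.3438 mV/3.4641 = 2.12 mV.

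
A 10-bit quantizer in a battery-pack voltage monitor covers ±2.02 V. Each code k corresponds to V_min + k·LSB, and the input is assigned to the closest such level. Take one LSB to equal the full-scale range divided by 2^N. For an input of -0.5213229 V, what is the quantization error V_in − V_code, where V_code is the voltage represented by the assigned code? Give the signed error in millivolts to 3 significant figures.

−0.542 mV

Span: 2.02 V − (-2.02 V) = 4.04 V. LSB = 4.04 V / 2^10 ≈ 3.945 mV.
(-0.5213229 − (-2.02)) / LSB = 1.4986771 × 1024/4.04 = 379.8627. Nearest integer: k = 380.
V_code = -2.02 + (380/1024) × 4.04 = -0.5207812500 V.
e = -0.5213229 − (-0.5207812500) = −0.542 mV.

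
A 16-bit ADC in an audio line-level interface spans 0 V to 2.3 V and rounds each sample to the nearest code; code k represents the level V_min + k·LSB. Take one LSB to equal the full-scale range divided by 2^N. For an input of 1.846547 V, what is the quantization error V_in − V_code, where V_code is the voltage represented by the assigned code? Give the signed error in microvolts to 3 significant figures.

V_FS = 2.3 V. LSB = 2.3 V / 2^16 ≈ 35.10 µV.
Position in LSBs: (1.846547 − (0)) × 65536/2.3 = 52615.3496; rounding gives k = 52615.
V_code = V_min + k × range/2^16 = 0 + 52615 × 2.3/65536 = 1.8465347290 V.
e = 1.846547 − (1.8465347290) = +12.3 µV.

+12.3 µV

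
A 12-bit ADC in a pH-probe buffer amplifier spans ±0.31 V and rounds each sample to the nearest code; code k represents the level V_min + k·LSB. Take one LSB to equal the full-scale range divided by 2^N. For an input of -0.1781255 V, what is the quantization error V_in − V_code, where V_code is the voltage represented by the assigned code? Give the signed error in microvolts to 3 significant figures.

Full-scale range = 0.31 V − (-0.31 V) = 0.62 V. LSB = 0.62 V / 2^12 ≈ 151.4 µV.
(V_in − V_min)/LSB = (-0.1781255 − (-0.31)) × 4096/0.62 = 871.2225 → nearest code k = 871.
V_code = -0.31 + (871/4096) × 0.62 = -0.1781591797 V.
Error = V_in − V_code = -0.1781255 − (-0.1781591797) = +33.7 µV.

+33.7 µV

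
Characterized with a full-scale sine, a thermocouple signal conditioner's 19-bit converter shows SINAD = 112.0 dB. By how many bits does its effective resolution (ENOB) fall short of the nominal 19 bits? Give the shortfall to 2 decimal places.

0.69 bits

Effective bits = (112.0 − 1.76)/6.02 = 18.3123.
Shortfall = 19 − 18.3123 = 0.6877 bits.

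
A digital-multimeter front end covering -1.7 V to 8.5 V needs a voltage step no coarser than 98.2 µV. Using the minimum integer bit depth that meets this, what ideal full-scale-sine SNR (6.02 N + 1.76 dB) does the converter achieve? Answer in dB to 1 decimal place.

Full-scale range = 8.5 V − (-1.7 V) = 10.2 V.
Levels needed ≥ 10.2/98.2 µV = 103900. 2^17 = 131072 suffices, so N_min = 17.
Ideal SNR at N = 17: 6.02·17 + 1.76 = 104.1 dB.

104.1 dB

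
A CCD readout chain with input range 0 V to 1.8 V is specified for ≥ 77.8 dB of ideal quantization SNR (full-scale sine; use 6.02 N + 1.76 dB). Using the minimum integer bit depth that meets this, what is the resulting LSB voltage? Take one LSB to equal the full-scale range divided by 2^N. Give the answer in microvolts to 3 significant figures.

220 µV

Span = 1.8 V.
6.02 N + 1.76 ≥ 77.8 gives N ≥ 12.631, so the minimum integer is 13.
LSB = 1.8 V / 2^13 = 220 µV.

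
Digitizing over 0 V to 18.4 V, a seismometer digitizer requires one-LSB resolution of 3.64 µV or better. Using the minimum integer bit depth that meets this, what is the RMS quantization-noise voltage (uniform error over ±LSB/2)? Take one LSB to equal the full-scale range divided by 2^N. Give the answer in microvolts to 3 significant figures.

Span = 18.4 V.
Need 2^N ≥ 18.4 V / 3.64 µV = 5.055e6 → N_min = 23.
One LSB is 18.4 V / 8388608 = 2.1935 µV.
RMS noise = LSB/√12 = 0.633 µV.

0.633 µV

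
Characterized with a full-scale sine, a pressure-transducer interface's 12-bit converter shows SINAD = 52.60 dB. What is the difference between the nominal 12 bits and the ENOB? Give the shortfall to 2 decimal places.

Effective bits = (52.60 − 1.76)/6.02 = 8.4452.
Shortfall = 12 − 8.4452 = 3.5548 bits.

3.55 bits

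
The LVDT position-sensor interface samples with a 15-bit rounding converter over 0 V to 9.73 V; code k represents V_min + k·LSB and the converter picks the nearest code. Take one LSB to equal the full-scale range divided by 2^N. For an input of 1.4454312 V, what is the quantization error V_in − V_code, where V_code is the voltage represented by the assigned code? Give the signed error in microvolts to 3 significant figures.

Range is 9.73 V. LSB = 9.73 V / 2^15 ≈ 296.9 µV.
(1.4454312 − (0)) / LSB = 1.4454312 × 32768/9.73 = 4867.8201. Nearest integer: k = 4868.
V_code = V_min + k × range/2^15 = 0 + 4868 × 9.73/32768 = 1.4454846191 V.
Error = V_in − V_code = 1.4454312 − (1.4454846191) = −53.4 µV.

−53.4 µV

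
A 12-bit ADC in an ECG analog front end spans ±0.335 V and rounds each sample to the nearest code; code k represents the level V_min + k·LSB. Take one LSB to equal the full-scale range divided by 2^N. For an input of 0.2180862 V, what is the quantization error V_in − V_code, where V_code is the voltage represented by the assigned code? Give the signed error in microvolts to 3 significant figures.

+41.8 µV

The full-scale span is 0.335 − (-0.335) = 0.67 V. LSB = 0.67 V / 2^12 ≈ 163.6 µV.
(V_in − V_min)/LSB = (0.2180862 − (-0.335)) × 4096/0.67 = 3381.2553 → nearest code k = 3381.
V_code = -0.335 + (3381/4096) × 0.67 = 0.2180444336 V.
e = 0.2180862 − (0.2180444336) = +41.8 µV.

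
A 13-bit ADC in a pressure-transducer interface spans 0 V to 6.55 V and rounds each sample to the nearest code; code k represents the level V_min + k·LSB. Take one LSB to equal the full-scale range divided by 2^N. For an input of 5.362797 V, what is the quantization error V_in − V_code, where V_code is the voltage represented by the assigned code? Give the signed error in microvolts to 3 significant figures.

V_FS = 6.55 V. LSB = 6.55 V / 2^13 ≈ 0.7996 mV.
(V_in − V_min)/LSB = (5.362797 − (0)) × 8192/6.55 = 6707.1806 → nearest code k = 6707.
V_code = V_min + k × range/2^13 = 0 + 6707 × 6.55/8192 = 5.362652588 V.
Error = V_in − V_code = 5.362797 − (5.362652588) = +144 µV.

+144 µV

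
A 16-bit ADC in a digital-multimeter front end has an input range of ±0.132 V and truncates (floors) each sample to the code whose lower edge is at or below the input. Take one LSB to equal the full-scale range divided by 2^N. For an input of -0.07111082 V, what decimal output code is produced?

Range = 0.132 − (-0.132) = 0.264 V. LSB = 0.264 V / 2^16 ≈ 4.028 µV.
V_in − V_min = -0.07111082 − (-0.132) = 0.06088918 V.
Divide by LSB: 0.06088918 × 65536/0.264 = 15115.2777.
Truncating gives code 15115.

15115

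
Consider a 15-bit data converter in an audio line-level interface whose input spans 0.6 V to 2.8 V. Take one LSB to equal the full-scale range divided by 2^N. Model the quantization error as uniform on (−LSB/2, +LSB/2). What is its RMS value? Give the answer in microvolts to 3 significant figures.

Range = 2.8 − (0.6) = 2.2 V.
LSB = 2.2 V / 2^15 = 67.139 µV.
RMS of a uniform error over width LSB is LSB/√12 = 19.4 µV.

19.4 µV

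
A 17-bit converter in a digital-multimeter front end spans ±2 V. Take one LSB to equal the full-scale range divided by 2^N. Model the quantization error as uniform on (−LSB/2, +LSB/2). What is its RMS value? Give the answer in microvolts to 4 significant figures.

8.810 µV

The full-scale span is 2 − (-2) = 4 V.
Step size = 4/131072 V = 30.5176 µV.
V_rms = LSB/√12 = 30.5176 µV / √12 = 8.810 µV.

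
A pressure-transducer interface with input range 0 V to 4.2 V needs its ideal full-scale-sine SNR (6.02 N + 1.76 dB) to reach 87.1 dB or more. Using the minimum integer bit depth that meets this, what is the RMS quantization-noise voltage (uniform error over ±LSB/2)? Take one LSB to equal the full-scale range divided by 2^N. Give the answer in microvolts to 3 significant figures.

37.0 µV

Full-scale range = 4.2 V.
Solving 6.02 N ≥ 87.1 − 1.76: N ≥ 14.176. Round up → N = 15.
One LSB is 4.2 V / 32768 = 128.17 µV.
σ_q = LSB/√12 = 128.17 µV/3.4641 = 37.0 µV.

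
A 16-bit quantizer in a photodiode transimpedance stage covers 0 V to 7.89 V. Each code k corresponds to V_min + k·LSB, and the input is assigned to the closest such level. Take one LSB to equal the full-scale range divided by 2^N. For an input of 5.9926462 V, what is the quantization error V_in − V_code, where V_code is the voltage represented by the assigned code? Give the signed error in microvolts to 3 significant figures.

+21.7 µV

Range is 7.89 V. LSB = 7.89 V / 2^16 ≈ 120.4 µV.
(V_in − V_min)/LSB = (5.9926462 − (0)) × 65536/7.89 = 49776.1801 → nearest code k = 49776.
V_code = V_min + k × range/2^16 = 0 + 49776 × 7.89/65536 = 5.9926245117 V.
V_in − V_code = 5.9926462 − (5.9926245117) = +21.7 µV.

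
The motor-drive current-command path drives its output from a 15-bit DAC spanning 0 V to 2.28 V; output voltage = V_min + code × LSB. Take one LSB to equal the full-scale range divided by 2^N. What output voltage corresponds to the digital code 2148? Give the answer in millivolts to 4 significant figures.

Range is 2.28 V. LSB = 2.28 V / 2^15.
V_out = 0 + 2148 × (2.28/32768) V
      = 0 + 0.149458 = 0.149458 V.

149.5 mV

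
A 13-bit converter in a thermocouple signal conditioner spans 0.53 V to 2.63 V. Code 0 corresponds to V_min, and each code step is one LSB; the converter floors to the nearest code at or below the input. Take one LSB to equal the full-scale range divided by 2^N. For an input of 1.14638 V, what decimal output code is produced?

Full-scale range = 2.63 V − (0.53 V) = 2.1 V. LSB = 2.1 V / 2^13 ≈ 256.3 µV.
code = ⌊(V_in − V_min)/LSB⌋ = ⌊(V_in − V_min) × 2^13 / range⌋
     = ⌊(1.14638 − (0.53)) × 8192 / 2.1⌋ = ⌊0.61638 × 8192/2.1⌋
     = ⌊2404.469⌋ = 2404.

2404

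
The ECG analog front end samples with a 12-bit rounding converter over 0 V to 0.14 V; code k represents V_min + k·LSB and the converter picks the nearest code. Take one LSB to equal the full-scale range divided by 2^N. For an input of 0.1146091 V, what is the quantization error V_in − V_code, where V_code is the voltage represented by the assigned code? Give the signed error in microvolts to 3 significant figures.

+4.61 µV

Full-scale range = 0.14 V. LSB = 0.14 V / 2^12 ≈ 34.18 µV.
Position in LSBs: (0.1146091 − (0)) × 4096/0.14 = 3353.1348; rounding gives k = 3353.
V_code = V_min + k × range/2^12 = 0 + 3353 × 0.14/4096 = 0.1146044922 V.
V_in − V_code = 0.1146091 − (0.1146044922) = +4.61 µV.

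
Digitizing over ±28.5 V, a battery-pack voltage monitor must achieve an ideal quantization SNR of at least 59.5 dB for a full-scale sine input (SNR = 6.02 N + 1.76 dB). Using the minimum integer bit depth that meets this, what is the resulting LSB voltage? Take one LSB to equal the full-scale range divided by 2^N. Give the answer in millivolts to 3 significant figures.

55.7 mV

Range = 28.5 − (-28.5) = 57 V.
Solving 6.02 N ≥ 59.5 − 1.76: N ≥ 9.591. Round up → N = 10.
Step size = 57/1024 V = 55.7 mV.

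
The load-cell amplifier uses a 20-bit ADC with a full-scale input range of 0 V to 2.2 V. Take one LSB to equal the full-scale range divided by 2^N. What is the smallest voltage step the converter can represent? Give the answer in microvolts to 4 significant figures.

Full-scale range = 2.2 V.
2^20 = 1048576 levels.
LSB = 2.2 V / 2^20 = 2.098 µV.

2.098 µV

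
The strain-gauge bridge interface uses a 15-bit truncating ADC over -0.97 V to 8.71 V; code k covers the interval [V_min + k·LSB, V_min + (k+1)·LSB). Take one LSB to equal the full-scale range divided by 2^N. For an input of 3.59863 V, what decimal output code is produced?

15465

Full-scale range = 8.71 V − (-0.97 V) = 9.68 V. LSB = 9.68 V / 2^15 ≈ 295.4 µV.
code = ⌊(V_in − V_min)/LSB⌋ = ⌊(V_in − V_min) × 2^15 / range⌋
     = ⌊(3.59863 − (-0.97)) × 32768 / 9.68⌋ = ⌊4.56863 × 32768/9.68⌋
     = ⌊15465.379⌋ = 15465.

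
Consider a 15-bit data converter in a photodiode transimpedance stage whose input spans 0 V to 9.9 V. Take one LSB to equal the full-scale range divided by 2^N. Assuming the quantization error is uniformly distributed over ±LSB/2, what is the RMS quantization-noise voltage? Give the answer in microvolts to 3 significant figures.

V_FS = 9.9 V.
LSB = 9.9 V ÷ 2^15 = 9.9/32768 V = 302.12 µV.
For a uniform distribution on [−LSB/2, +LSB/2], V_rms = LSB/√12 = 302.12 µV/3.4641 = 87.2 µV.

87.2 µV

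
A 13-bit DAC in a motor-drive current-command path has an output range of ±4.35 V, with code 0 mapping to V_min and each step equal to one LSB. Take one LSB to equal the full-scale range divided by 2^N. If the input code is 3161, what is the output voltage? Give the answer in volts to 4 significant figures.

Range = 4.35 − (-4.35) = 8.7 V. LSB = 8.7 V / 2^13.
V_out = V_min + code × LSB = -4.35 V + 3161 × 8.7 V / 8192
      = -4.35 V + 3.35702 V = -0.992981 V.

-0.9930 V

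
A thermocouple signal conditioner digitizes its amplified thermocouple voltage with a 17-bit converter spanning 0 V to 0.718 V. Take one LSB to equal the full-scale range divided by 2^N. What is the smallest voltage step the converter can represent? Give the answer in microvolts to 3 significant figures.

5.48 µV

Full-scale range = 0.718 V.
2^17 = 131072 levels.
One LSB is 0.718 V / 131072 = 5.48 µV.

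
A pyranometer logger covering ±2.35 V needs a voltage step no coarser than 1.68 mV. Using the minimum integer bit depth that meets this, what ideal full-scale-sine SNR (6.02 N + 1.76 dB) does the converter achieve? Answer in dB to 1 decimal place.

Span: 2.35 V − (-2.35 V) = 4.7 V.
Levels needed ≥ 4.7/1.68 mV = 2798. 2^12 = 4096 suffices, so N_min = 12.
6.02(12) + 1.76 = 74.00 dB.

74.0 dB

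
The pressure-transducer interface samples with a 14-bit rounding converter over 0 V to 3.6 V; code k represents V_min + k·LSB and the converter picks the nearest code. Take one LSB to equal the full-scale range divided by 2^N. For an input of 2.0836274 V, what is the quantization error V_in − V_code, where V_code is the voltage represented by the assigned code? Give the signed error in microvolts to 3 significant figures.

−39.6 µV

V_FS = 3.6 V. LSB = 3.6 V / 2^14 ≈ 219.7 µV.
Position in LSBs: (2.0836274 − (0)) × 16384/3.6 = 9482.8198; rounding gives k = 9483.
V_code = 0 + (9483/16384) × 3.6 = 2.0836669922 V.
V_in − V_code = 2.0836274 − (2.0836669922) = −39.6 µV.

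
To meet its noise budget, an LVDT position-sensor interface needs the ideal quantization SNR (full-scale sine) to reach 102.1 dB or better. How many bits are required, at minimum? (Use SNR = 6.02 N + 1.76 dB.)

Solving 6.02 N ≥ 102.1 − 1.76: N ≥ 16.668. Round up → N = 17.

17 bits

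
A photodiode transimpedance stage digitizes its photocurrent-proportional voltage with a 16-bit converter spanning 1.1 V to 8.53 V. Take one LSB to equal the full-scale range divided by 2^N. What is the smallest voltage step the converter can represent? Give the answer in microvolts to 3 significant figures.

The full-scale span is 8.53 − (1.1) = 7.43 V.
Number of codes = 2^16 = 65536.
LSB = 7.43 V / 2^16 = 113 µV.

113 µV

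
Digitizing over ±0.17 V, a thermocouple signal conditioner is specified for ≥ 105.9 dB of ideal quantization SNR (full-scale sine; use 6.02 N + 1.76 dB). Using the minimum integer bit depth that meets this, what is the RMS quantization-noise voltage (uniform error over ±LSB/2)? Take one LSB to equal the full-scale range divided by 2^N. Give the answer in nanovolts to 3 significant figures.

Range = 0.17 − (-0.17) = 0.34 V.
Required N = ⌈(105.9 − 1.76)/6.02⌉ = ⌈17.299⌉ = 18.
LSB = 0.34 V ÷ 2^18 = 0.34/262144 V = 1.2970 µV.
RMS noise = LSB/√12 = 374 nV.

374 nV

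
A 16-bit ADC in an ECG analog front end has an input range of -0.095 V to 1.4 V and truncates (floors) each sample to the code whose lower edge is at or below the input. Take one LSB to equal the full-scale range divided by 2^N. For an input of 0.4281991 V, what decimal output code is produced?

The full-scale span is 1.4 − (-0.095) = 1.495 V. LSB = 1.495 V / 2^16 ≈ 22.81 µV.
code = ⌊(V_in − V_min)/LSB⌋ = ⌊(V_in − V_min) × 2^16 / range⌋
     = ⌊(0.4281991 − (-0.095)) × 65536 / 1.495⌋ = ⌊0.5231991 × 65536/1.495⌋
     = ⌊22935.369⌋ = 22935.

22935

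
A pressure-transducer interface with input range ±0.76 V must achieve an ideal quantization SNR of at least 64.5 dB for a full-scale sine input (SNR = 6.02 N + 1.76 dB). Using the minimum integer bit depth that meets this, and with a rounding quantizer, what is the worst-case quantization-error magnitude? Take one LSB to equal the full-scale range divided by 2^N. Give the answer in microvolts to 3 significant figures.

The full-scale span is 0.76 − (-0.76) = 1.52 V.
Solving 6.02 N ≥ 64.5 − 1.76: N ≥ 10.422. Round up → N = 11.
LSB = 1.52 V ÷ 2^11 = 1.52/2048 V = 0.74219 mV.
|e|_max = LSB/2 = 371 µV.

371 µV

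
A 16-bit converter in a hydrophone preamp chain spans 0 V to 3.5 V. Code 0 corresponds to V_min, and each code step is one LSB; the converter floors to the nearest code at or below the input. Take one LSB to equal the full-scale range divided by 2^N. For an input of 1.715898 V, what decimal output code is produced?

32129

Full-scale range = 3.5 V. LSB = 3.5 V / 2^16 ≈ 53.41 µV.
code = ⌊(V_in − V_min)/LSB⌋ = ⌊(V_in − V_min) × 2^16 / range⌋
     = ⌊(1.715898 − (0)) × 65536 / 3.5⌋ = ⌊1.715898 × 65536/3.5⌋
     = ⌊32129.455⌋ = 32129.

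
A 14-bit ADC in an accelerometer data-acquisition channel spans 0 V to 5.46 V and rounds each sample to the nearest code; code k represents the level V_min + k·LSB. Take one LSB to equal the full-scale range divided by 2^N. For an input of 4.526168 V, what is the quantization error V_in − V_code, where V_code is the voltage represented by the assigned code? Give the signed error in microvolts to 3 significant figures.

−60.0 µV

V_FS = 5.46 V. LSB = 5.46 V / 2^14 ≈ 333.3 µV.
(4.526168 − (0)) / LSB = 4.526168 × 16384/5.46 = 13581.8199. Nearest integer: k = 13582.
V_code = V_min + k × range/2^14 = 0 + 13582 × 5.46/16384 = 4.5262280273 V.
V_in − V_code = 4.526168 − (4.5262280273) = −60.0 µV.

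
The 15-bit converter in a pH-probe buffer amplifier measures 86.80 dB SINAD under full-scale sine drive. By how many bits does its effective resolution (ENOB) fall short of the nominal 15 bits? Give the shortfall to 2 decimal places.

ENOB = (SINAD − 1.76)/6.02 = (86.80 − 1.76)/6.02 = 14.1262 bits.
Shortfall = 15 − 14.1262 = 0.8738 bits.

0.87 bits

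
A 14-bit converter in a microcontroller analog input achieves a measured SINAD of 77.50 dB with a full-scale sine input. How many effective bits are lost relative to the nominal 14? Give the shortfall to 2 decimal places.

ENOB = (SINAD − 1.76)/6.02 = (77.50 − 1.76)/6.02 = 12.5814 bits.
Shortfall = 14 − 12.5814 = 1.4186 bits.

1.42 bits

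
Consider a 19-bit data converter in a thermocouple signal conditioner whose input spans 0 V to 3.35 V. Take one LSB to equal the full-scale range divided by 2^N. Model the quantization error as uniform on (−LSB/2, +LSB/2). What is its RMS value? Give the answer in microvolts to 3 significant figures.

Full-scale range = 3.35 V.
One LSB is 3.35 V / 524288 = 6.3896 µV.
RMS of a uniform error over width LSB is LSB/√12 = 1.84 µV.

1.84 µV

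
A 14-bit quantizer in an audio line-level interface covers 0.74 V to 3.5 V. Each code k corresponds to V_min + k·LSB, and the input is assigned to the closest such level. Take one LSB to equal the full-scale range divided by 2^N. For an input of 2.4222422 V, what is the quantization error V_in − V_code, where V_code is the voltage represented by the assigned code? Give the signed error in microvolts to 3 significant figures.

Full-scale range = 3.5 V − (0.74 V) = 2.76 V. LSB = 2.76 V / 2^14 ≈ 168.5 µV.
(V_in − V_min)/LSB = (2.4222422 − (0.74)) × 16384/2.76 = 9986.1798 → nearest code k = 9986.
Reconstructed level: 0.74 + 9986 × 2.76/16384 V = 2.4222119141 V.
V_in − V_code = 2.4222422 − (2.4222119141) = +30.3 µV.

+30.3 µV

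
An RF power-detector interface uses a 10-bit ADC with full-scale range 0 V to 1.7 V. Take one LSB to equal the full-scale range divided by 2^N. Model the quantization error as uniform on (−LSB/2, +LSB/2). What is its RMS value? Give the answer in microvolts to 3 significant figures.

479 µV

Full-scale range = 1.7 V.
LSB = 1.7 V ÷ 2^10 = 1.7/1024 V = 1.6602 mV.
For a uniform distribution on [−LSB/2, +LSB/2], V_rms = LSB/√12 = 1.6602 mV/3.4641 = 479 µV.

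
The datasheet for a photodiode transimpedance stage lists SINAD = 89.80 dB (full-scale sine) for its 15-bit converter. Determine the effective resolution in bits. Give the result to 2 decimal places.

14.62 bits

Inverting SNR = 6.02 N + 1.76: N_eff = (89.80 − 1.76)/6.02 = 14.6246.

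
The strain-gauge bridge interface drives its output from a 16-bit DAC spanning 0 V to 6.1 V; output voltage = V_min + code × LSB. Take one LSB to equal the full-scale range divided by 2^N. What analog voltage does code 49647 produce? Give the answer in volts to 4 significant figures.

V_FS = 6.1 V. LSB = 6.1 V / 2^16.
V_out = V_min + code × LSB = 0 V + 49647 × 6.1 V / 65536
      = 0 V + 4.62107 V = 4.62107 V.

4.621 V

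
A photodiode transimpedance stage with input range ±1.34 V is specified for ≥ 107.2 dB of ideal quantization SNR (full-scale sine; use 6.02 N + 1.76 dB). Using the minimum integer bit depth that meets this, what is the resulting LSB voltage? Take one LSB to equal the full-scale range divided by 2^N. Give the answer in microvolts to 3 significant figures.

10.2 µV

Span: 1.34 V − (-1.34 V) = 2.68 V.
N ≥ (107.2 − 1.76)/6.02 = 17.515 → N_min = 18.
One LSB is 2.68 V / 262144 = 10.2 µV.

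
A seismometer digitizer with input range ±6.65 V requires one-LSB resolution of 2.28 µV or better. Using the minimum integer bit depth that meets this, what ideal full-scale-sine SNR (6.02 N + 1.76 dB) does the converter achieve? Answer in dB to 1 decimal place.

The full-scale span is 6.65 − (-6.65) = 13.3 V.
Required number of levels: 13.3/2.28 µV = 5.8333e6; smallest N with 2^N ≥ that is 23.
SNR = 6.02 × 23 + 1.76 = 140.22 dB.

140.2 dB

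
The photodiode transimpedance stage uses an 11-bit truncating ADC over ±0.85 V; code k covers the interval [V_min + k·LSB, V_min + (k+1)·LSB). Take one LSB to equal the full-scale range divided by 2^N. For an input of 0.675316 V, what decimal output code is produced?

Range = 0.85 − (-0.85) = 1.7 V. LSB = 1.7 V / 2^11 ≈ 0.8301 mV.
(V_in − V_min) × 2^11/range = (0.675316 − (-0.85)) × 2048/1.7 = 1837.557.
Floor → code = 1837.

1837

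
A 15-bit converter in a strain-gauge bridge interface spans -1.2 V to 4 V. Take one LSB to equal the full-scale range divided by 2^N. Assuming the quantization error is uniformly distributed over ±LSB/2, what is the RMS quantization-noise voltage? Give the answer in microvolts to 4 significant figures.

45.81 µV

Full-scale range = 4 V − (-1.2 V) = 5.2 V.
LSB = 5.2 V / 2^15 = 158.691 µV.
RMS of a uniform error over width LSB is LSB/√12 = 45.81 µV.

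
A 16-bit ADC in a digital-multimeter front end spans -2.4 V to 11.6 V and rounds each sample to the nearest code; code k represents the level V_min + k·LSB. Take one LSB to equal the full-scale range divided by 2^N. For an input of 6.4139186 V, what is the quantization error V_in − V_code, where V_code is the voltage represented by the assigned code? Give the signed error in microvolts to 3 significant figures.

Range = 11.6 − (-2.4) = 14 V. LSB = 14 V / 2^16 ≈ 213.6 µV.
(6.4139186 − (-2.4)) / LSB = 8.8139186 × 65536/14 = 41259.2121. Nearest integer: k = 41259.
V_code = -2.4 + (41259/65536) × 14 = 6.4138732910 V.
Error = V_in − V_code = 6.4139186 − (6.4138732910) = +45.3 µV.

+45.3 µV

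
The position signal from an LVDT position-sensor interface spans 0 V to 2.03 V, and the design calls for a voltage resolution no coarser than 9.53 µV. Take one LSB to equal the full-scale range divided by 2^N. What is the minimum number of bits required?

18 bits

Span = 2.03 V.
Levels needed ≥ 2.03/9.53 µV = 213000. 2^18 = 262144 suffices, so N_min = 18.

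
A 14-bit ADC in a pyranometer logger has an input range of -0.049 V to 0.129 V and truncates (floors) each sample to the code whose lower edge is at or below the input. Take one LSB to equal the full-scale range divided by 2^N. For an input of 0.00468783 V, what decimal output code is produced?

Full-scale range = 0.129 V − (-0.049 V) = 0.178 V. LSB = 0.178 V / 2^14 ≈ 10.86 µV.
code = ⌊(V_in − V_min)/LSB⌋ = ⌊(V_in − V_min) × 2^14 / range⌋
     = ⌊(0.00468783 − (-0.049)) × 16384 / 0.178⌋ = ⌊0.05368783 × 16384/0.178⌋
     = ⌊4941.693⌋ = 4941.

4941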